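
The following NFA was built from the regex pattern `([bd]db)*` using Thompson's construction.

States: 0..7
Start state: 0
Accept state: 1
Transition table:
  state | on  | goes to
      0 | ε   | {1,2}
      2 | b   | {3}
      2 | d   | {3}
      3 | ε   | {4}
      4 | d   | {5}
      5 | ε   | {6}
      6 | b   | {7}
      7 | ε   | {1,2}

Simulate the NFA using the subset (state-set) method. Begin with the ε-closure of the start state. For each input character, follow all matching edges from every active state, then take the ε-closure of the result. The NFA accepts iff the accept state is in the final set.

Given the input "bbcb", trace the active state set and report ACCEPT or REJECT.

start: ε-closure({0}) = {0,1,2}
'b' @ 1: {3,4}
'b' @ 2: {}  — dead — no transitions
rest 'cb' ignored (set empty)
final: {}; accept 1 not in set

Answer: REJECT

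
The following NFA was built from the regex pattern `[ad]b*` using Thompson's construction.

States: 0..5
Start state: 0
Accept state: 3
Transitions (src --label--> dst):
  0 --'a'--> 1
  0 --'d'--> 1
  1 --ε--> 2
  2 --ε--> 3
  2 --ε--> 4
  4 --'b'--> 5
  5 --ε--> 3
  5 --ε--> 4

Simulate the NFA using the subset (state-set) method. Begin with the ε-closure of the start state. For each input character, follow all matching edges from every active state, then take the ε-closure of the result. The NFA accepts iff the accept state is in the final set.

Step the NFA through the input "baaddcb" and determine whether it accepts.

Answer: REJECT

Steps:
initial (ε-close {0}): {0}
'b' @ 1: {}  — no active states
rest 'aaddcb' ignored (set empty)
after full input: {}  (accept=3 not in)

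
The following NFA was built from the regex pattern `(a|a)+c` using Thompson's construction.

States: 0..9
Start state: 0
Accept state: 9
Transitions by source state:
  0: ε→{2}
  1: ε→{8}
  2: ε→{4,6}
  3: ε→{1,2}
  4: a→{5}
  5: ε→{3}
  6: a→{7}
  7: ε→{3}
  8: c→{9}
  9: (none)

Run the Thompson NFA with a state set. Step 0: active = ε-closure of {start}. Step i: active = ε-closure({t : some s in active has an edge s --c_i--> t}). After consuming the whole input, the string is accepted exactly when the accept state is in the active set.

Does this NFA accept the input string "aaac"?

Answer: ACCEPT

Trace:
initial (ε-close {0}): {0,2,4,6}
'a' @ 1: {1,2,3,4,5,6,7,8}
'a' @ 2: {1,2,3,4,5,6,7,8}
'a' @ 3: {1,2,3,4,5,6,7,8}
'c' @ 4: {9}  ✓accept
after full input: {9}  (accept=9 in)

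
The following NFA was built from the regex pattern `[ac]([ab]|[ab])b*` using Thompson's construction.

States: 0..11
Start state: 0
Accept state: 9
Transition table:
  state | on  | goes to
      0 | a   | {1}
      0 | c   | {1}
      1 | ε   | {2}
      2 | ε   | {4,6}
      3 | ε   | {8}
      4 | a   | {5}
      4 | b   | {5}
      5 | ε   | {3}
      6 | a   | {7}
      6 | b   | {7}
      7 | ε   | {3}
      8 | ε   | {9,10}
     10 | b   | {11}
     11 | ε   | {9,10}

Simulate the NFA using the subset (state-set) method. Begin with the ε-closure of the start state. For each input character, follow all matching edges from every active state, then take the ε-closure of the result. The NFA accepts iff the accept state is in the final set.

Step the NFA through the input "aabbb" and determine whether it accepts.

S₀ = ε-closure({0}) = {0}
'a' @ 1: {1,2,4,6}
'a' @ 2: {3,5,7,8,9,10}  [accepting]
'b' @ 3: {9,10,11}  [accepting]
'b' @ 4: {9,10,11}  [accepting]
'b' @ 5: {9,10,11}  [accepting]
final: {9,10,11}; accept 9 in set

Answer: ACCEPT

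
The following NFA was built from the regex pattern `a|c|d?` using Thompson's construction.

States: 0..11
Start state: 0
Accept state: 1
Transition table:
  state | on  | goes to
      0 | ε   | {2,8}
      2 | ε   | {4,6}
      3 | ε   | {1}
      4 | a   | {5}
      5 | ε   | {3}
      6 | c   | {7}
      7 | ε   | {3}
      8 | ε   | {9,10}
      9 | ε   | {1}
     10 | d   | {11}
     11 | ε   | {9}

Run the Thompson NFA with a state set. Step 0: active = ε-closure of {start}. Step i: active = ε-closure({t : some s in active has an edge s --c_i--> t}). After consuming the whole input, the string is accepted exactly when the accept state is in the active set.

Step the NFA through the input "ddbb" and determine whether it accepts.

Answer: REJECT

Steps:
start: ε-closure({0}) = {0,1,2,4,6,8,9,10}
'd' @ 1: {1,9,11}  ✓accept
'd' @ 2: {}  — no active states
rest 'bb' ignored (set empty)
end set {} — state 1 not in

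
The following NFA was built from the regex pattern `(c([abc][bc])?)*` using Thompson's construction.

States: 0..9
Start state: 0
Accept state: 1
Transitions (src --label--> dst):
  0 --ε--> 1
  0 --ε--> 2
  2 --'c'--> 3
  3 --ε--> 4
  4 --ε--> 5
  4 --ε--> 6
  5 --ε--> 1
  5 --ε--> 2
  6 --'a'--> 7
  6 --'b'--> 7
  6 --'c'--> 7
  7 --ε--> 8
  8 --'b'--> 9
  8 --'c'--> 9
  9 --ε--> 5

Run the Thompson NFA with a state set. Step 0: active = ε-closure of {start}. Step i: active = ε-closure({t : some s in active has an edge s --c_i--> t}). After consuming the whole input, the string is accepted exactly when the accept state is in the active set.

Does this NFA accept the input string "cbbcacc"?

start: ε-closure({0}) = {0,1,2}
'c' @ 1: {1,2,3,4,5,6}  ✓accept
'b' @ 2: {7,8}
'b' @ 3: {1,2,5,9}  ✓accept
'c' @ 4: {1,2,3,4,5,6}  ✓accept
'a' @ 5: {7,8}
'c' @ 6: {1,2,5,9}  ✓accept
'c' @ 7: {1,2,3,4,5,6}  ✓accept
final: {1,2,3,4,5,6}; accept 1 in set

Answer: ACCEPT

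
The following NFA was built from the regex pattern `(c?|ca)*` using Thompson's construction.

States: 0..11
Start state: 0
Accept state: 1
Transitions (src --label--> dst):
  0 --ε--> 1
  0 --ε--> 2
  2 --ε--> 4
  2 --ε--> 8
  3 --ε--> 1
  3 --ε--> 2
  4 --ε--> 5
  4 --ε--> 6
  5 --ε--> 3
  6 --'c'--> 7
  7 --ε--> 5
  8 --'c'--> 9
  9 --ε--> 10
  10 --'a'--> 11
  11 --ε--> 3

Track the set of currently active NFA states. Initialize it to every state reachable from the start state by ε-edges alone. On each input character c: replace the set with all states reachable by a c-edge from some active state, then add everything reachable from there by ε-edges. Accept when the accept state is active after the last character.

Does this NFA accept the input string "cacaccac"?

start: ε-closure({0}) = {0,1,2,3,4,5,6,8}
'c' @ 1: {1,2,3,4,5,6,7,8,9,10}  ✓accept
'a' @ 2: {1,2,3,4,5,6,8,11}  ✓accept
'c' @ 3: {1,2,3,4,5,6,7,8,9,10}  ✓accept
'a' @ 4: {1,2,3,4,5,6,8,11}  ✓accept
'c' @ 5: {1,2,3,4,5,6,7,8,9,10}  ✓accept
'c' @ 6: {1,2,3,4,5,6,7,8,9,10}  ✓accept
'a' @ 7: {1,2,3,4,5,6,8,11}  ✓accept
'c' @ 8: {1,2,3,4,5,6,7,8,9,10}  ✓accept
after full input: {1,2,3,4,5,6,7,8,9,10}  (accept=1 in)

Answer: ACCEPT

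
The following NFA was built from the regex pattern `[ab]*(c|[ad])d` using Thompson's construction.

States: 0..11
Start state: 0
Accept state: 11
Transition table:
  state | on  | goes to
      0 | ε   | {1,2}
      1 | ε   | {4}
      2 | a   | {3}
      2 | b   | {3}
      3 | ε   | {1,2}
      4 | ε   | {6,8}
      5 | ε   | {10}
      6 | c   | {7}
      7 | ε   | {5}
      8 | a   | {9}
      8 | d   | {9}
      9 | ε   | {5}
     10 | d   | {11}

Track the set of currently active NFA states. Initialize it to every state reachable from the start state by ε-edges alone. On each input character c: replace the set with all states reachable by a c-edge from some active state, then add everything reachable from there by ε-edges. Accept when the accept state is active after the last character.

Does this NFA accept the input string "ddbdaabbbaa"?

start: ε-closure({0}) = {0,1,2,4,6,8}
'd' @ 1: {5,9,10}
'd' @ 2: {11}  (accept∈set)
'b' @ 3: {}  — dead — no transitions
rest 'daabbbaa' ignored (set empty)
final: {}; accept 11 not in set

Answer: REJECT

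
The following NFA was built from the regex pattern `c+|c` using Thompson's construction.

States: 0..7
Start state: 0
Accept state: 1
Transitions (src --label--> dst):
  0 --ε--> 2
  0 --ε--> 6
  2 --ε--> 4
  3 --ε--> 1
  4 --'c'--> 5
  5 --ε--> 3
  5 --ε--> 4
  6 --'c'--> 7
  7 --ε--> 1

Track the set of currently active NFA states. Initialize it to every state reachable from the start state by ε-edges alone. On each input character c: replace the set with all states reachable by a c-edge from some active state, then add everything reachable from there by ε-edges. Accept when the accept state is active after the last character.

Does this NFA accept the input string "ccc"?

S₀ = ε-closure({0}) = {0,2,4,6}
'c' @ 1: {1,3,4,5,7}  (accept∈set)
'c' @ 2: {1,3,4,5}  (accept∈set)
'c' @ 3: {1,3,4,5}  (accept∈set)
after full input: {1,3,4,5}  (accept=1 in)

Answer: ACCEPT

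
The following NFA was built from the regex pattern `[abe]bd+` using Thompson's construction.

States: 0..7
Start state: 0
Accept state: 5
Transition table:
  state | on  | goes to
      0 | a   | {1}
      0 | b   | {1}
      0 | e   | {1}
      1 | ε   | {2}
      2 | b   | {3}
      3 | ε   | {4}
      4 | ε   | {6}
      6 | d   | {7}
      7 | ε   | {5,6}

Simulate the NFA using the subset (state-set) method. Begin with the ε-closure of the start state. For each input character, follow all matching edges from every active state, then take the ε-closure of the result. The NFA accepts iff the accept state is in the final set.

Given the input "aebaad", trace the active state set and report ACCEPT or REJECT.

Answer: REJECT

Trace:
start: ε-closure({0}) = {0}
'a' @ 1: {1,2}
'e' @ 2: {}  — state set empty
rest 'baad' ignored (set empty)
after full input: {}  (accept=5 not in)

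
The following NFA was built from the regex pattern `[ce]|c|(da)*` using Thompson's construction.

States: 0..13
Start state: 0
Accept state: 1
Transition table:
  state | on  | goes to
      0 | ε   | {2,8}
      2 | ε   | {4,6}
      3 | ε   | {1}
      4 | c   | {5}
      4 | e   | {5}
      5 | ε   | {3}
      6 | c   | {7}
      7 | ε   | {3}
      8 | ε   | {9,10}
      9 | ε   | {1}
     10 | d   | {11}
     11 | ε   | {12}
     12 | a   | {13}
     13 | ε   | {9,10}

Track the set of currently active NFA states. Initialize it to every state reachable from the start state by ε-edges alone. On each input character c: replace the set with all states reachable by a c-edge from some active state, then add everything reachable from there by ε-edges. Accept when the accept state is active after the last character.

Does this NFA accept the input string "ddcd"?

Answer: REJECT

Steps:
start: ε-closure({0}) = {0,1,2,4,6,8,9,10}
'd' @ 1: {11,12}
'd' @ 2: {}  — dead — no transitions
rest 'cd' ignored (set empty)
after full input: {}  (accept=1 not in)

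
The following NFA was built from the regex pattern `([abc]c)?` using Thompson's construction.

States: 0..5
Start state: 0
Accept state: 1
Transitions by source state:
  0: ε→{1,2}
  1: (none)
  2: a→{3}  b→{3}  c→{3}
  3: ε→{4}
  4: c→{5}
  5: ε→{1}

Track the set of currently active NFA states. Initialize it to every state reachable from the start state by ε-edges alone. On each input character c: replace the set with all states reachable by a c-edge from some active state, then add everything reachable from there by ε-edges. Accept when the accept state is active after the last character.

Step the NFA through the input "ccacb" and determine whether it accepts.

Answer: REJECT

Trace:
S₀ = ε-closure({0}) = {0,1,2}
'c' @ 1: {3,4}
'c' @ 2: {1,5}  ✓accept
'a' @ 3: {}  — no active states
rest 'cb' ignored (set empty)
final: {}; accept 1 not in set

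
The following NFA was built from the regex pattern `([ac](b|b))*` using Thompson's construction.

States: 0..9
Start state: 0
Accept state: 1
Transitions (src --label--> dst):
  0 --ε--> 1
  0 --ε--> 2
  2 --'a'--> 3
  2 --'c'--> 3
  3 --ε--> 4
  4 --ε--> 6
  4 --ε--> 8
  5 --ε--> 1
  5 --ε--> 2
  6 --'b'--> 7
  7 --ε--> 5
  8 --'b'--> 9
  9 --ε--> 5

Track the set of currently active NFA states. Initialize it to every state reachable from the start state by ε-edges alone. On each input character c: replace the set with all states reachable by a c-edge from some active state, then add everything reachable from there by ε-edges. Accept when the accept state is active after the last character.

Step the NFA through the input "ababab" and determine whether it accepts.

Answer: ACCEPT

Trace:
start: ε-closure({0}) = {0,1,2}
'a' @ 1: {3,4,6,8}
'b' @ 2: {1,2,5,7,9}  (accept∈set)
'a' @ 3: {3,4,6,8}
'b' @ 4: {1,2,5,7,9}  (accept∈set)
'a' @ 5: {3,4,6,8}
'b' @ 6: {1,2,5,7,9}  (accept∈set)
after full input: {1,2,5,7,9}  (accept=1 in)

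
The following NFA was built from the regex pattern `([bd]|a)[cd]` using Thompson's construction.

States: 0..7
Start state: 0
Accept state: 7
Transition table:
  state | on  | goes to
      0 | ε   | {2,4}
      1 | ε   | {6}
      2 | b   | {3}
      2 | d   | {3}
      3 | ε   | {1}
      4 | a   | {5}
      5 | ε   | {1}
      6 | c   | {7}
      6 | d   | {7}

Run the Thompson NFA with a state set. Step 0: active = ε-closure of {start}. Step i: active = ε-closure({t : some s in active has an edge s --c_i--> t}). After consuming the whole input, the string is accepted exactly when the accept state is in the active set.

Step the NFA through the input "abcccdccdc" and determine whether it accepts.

Answer: REJECT

Steps:
S₀ = ε-closure({0}) = {0,2,4}
'a' @ 1: {1,5,6}
'b' @ 2: {}  — state set empty
rest 'cccdccdc' ignored (set empty)
end set {} — state 7 not in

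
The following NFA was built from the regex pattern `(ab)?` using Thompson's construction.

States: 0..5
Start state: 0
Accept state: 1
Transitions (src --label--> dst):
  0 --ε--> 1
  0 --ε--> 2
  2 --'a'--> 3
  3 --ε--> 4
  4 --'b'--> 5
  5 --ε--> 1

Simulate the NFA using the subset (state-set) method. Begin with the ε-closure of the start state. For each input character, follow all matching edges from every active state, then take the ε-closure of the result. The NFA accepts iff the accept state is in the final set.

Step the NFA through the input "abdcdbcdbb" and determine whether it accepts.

start: ε-closure({0}) = {0,1,2}
'a' @ 1: {3,4}
'b' @ 2: {1,5}  ✓accept
'd' @ 3: {}  — state set empty
rest 'cdbcdbb' ignored (set empty)
after full input: {}  (accept=1 not in)

Answer: REJECT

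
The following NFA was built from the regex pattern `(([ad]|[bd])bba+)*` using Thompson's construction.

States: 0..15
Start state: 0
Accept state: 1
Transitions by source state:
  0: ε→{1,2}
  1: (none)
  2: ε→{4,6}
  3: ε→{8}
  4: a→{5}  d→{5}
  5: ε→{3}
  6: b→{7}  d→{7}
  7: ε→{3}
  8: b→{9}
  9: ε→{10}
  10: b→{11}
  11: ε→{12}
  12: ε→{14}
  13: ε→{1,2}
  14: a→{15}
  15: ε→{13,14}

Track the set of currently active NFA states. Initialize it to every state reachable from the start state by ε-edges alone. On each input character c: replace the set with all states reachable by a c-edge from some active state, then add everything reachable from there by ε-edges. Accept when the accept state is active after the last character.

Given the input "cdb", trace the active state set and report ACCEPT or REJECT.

Answer: REJECT

Derivation:
start: ε-closure({0}) = {0,1,2,4,6}
'c' @ 1: {}  — dead — no transitions
rest 'db' ignored (set empty)
after full input: {}  (accept=1 not in)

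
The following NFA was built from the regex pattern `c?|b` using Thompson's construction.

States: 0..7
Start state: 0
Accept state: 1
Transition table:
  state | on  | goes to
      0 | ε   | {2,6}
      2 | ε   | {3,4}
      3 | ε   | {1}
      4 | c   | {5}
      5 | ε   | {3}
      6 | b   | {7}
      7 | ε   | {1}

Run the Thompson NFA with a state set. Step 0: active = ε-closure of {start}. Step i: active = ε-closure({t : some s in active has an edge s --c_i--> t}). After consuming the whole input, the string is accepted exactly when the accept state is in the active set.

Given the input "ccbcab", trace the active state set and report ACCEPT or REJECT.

start: ε-closure({0}) = {0,1,2,3,4,6}
'c' @ 1: {1,3,5}  (accept∈set)
'c' @ 2: {}  — dead — no transitions
rest 'bcab' ignored (set empty)
after full input: {}  (accept=1 not in)

Answer: REJECT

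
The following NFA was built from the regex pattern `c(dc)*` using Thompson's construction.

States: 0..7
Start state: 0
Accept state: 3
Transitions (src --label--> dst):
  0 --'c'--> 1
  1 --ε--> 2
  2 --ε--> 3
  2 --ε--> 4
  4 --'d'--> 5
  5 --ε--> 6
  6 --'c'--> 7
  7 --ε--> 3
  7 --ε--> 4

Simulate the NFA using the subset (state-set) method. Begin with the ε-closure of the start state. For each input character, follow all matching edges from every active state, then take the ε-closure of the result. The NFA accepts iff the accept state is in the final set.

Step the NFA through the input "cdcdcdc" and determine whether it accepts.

Answer: ACCEPT

Derivation:
S₀ = ε-closure({0}) = {0}
'c' @ 1: {1,2,3,4}  [accepting]
'd' @ 2: {5,6}
'c' @ 3: {3,4,7}  [accepting]
'd' @ 4: {5,6}
'c' @ 5: {3,4,7}  [accepting]
'd' @ 6: {5,6}
'c' @ 7: {3,4,7}  [accepting]
after full input: {3,4,7}  (accept=3 in)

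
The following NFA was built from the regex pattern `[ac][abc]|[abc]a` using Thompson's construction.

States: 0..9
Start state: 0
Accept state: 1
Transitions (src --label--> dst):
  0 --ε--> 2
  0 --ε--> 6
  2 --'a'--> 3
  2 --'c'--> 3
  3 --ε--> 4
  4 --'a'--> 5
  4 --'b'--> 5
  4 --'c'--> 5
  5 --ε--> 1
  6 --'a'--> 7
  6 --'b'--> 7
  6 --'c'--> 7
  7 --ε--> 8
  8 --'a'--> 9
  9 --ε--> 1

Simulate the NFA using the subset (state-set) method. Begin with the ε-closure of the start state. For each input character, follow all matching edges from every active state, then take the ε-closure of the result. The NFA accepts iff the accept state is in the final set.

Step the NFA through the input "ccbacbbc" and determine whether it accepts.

initial (ε-close {0}): {0,2,6}
'c' @ 1: {3,4,7,8}
'c' @ 2: {1,5}  [accepting]
'b' @ 3: {}  — no active states
rest 'acbbc' ignored (set empty)
after full input: {}  (accept=1 not in)

Answer: REJECT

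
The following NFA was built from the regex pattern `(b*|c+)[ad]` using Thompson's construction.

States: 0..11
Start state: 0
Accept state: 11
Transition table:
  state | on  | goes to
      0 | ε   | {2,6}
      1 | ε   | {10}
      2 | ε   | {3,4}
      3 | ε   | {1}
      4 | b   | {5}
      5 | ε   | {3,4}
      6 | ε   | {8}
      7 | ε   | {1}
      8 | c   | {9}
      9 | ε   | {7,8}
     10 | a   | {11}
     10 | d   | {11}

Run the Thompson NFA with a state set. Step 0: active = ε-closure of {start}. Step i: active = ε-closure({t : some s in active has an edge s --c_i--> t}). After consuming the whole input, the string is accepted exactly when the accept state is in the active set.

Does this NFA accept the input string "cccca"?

Answer: ACCEPT

Trace:
start: ε-closure({0}) = {0,1,2,3,4,6,8,10}
'c' @ 1: {1,7,8,9,10}
'c' @ 2: {1,7,8,9,10}
'c' @ 3: {1,7,8,9,10}
'c' @ 4: {1,7,8,9,10}
'a' @ 5: {11}  ✓accept
end set {11} — state 11 in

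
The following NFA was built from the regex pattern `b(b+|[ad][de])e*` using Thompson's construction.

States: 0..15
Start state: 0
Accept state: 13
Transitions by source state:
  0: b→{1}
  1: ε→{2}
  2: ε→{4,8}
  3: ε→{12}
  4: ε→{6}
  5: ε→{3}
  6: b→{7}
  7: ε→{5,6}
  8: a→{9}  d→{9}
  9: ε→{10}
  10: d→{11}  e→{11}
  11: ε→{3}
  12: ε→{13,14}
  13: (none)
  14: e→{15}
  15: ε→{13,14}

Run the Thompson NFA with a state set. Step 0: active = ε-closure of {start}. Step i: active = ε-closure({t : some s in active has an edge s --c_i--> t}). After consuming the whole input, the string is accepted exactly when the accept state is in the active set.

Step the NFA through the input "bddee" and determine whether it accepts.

Answer: ACCEPT

Trace:
S₀ = ε-closure({0}) = {0}
'b' @ 1: {1,2,4,6,8}
'd' @ 2: {9,10}
'd' @ 3: {3,11,12,13,14}  ✓accept
'e' @ 4: {13,14,15}  ✓accept
'e' @ 5: {13,14,15}  ✓accept
final: {13,14,15}; accept 13 in set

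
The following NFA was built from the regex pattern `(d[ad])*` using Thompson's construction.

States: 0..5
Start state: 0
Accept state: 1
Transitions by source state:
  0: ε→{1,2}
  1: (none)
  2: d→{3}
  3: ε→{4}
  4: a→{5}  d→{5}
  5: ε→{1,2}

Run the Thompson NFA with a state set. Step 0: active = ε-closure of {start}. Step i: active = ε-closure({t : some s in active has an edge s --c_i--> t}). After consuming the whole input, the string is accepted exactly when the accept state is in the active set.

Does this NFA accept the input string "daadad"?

S₀ = ε-closure({0}) = {0,1,2}
'd' @ 1: {3,4}
'a' @ 2: {1,2,5}  (accept∈set)
'a' @ 3: {}  — no active states
rest 'dad' ignored (set empty)
after full input: {}  (accept=1 not in)

Answer: REJECT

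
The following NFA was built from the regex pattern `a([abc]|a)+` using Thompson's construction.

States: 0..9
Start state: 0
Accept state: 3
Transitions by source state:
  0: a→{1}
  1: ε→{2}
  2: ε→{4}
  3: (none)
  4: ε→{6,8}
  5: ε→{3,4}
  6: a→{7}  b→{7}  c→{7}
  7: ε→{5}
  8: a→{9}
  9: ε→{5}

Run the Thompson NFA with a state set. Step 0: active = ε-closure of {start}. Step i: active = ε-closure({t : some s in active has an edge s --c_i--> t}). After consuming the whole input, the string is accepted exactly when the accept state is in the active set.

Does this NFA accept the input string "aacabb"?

Answer: ACCEPT

Derivation:
initial (ε-close {0}): {0}
'a' @ 1: {1,2,4,6,8}
'a' @ 2: {3,4,5,6,7,8,9}  [accepting]
'c' @ 3: {3,4,5,6,7,8}  [accepting]
'a' @ 4: {3,4,5,6,7,8,9}  [accepting]
'b' @ 5: {3,4,5,6,7,8}  [accepting]
'b' @ 6: {3,4,5,6,7,8}  [accepting]
after full input: {3,4,5,6,7,8}  (accept=3 in)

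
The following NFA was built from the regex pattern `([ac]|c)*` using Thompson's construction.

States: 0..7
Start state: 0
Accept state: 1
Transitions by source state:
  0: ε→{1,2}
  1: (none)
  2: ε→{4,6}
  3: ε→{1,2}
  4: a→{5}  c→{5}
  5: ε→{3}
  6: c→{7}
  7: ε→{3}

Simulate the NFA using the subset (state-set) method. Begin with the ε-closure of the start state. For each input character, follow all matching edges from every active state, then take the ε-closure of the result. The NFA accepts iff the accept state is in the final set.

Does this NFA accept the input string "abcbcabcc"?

Answer: REJECT

Derivation:
initial (ε-close {0}): {0,1,2,4,6}
'a' @ 1: {1,2,3,4,5,6}  ✓accept
'b' @ 2: {}  — state set empty
rest 'cbcabcc' ignored (set empty)
end set {} — state 1 not in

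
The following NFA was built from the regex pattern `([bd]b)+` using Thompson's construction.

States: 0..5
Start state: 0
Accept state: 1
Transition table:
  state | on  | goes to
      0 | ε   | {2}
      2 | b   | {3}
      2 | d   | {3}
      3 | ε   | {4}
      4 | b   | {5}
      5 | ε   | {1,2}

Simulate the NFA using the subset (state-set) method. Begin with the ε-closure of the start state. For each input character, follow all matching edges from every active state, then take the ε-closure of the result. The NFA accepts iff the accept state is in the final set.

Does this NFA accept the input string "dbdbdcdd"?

start: ε-closure({0}) = {0,2}
'd' @ 1: {3,4}
'b' @ 2: {1,2,5}  [accepting]
'd' @ 3: {3,4}
'b' @ 4: {1,2,5}  [accepting]
'd' @ 5: {3,4}
'c' @ 6: {}  — state set empty
rest 'dd' ignored (set empty)
after full input: {}  (accept=1 not in)

Answer: REJECT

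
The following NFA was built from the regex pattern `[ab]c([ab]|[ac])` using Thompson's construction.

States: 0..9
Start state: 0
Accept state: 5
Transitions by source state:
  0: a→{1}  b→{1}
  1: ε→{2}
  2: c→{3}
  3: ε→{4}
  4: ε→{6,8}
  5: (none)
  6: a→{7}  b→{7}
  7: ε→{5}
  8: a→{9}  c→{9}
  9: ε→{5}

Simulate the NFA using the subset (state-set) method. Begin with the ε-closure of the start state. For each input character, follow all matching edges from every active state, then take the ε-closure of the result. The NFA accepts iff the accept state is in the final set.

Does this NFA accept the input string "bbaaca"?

Answer: REJECT

Trace:
start: ε-closure({0}) = {0}
'b' @ 1: {1,2}
'b' @ 2: {}  — dead — no transitions
rest 'aaca' ignored (set empty)
after full input: {}  (accept=5 not in)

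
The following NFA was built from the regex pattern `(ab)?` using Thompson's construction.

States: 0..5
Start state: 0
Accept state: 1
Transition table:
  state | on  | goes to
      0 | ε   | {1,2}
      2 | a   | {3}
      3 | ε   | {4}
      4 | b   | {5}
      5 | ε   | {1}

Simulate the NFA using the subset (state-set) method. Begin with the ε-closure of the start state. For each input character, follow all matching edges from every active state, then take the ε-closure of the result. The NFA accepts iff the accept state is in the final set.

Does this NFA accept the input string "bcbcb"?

Answer: REJECT

Trace:
initial (ε-close {0}): {0,1,2}
'b' @ 1: {}  — no active states
rest 'cbcb' ignored (set empty)
after full input: {}  (accept=1 not in)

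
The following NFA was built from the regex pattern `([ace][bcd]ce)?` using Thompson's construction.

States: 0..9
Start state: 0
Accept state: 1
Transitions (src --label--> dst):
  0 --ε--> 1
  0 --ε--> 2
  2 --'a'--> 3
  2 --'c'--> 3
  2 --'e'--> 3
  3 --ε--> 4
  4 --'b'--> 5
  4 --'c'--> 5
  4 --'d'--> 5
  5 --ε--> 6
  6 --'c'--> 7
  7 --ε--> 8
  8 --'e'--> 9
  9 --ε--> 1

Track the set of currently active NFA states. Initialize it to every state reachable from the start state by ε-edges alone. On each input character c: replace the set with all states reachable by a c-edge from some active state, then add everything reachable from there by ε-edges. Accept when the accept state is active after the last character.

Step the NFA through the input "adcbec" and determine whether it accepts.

start: ε-closure({0}) = {0,1,2}
'a' @ 1: {3,4}
'd' @ 2: {5,6}
'c' @ 3: {7,8}
'b' @ 4: {}  — no active states
rest 'ec' ignored (set empty)
end set {} — state 1 not in

Answer: REJECT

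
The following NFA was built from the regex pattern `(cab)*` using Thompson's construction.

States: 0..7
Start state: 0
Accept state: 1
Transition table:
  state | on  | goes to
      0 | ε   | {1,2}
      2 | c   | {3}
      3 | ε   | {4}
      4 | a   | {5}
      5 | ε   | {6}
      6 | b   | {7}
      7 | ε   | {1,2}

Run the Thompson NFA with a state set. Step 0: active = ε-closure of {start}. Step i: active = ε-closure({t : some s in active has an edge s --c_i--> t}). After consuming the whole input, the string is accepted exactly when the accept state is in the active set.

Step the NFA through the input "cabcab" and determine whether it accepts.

initial (ε-close {0}): {0,1,2}
'c' @ 1: {3,4}
'a' @ 2: {5,6}
'b' @ 3: {1,2,7}  ✓accept
'c' @ 4: {3,4}
'a' @ 5: {5,6}
'b' @ 6: {1,2,7}  ✓accept
final: {1,2,7}; accept 1 in set

Answer: ACCEPT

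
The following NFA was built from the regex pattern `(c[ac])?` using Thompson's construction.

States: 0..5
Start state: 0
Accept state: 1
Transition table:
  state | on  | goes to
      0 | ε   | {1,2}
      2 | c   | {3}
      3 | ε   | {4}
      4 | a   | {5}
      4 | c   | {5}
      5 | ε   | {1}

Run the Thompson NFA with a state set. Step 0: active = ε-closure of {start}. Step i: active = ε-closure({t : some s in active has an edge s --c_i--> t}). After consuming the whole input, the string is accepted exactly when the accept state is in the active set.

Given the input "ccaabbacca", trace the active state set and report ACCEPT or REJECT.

Answer: REJECT

Derivation:
initial (ε-close {0}): {0,1,2}
'c' @ 1: {3,4}
'c' @ 2: {1,5}  [accepting]
'a' @ 3: {}  — state set empty
rest 'abbacca' ignored (set empty)
end set {} — state 1 not in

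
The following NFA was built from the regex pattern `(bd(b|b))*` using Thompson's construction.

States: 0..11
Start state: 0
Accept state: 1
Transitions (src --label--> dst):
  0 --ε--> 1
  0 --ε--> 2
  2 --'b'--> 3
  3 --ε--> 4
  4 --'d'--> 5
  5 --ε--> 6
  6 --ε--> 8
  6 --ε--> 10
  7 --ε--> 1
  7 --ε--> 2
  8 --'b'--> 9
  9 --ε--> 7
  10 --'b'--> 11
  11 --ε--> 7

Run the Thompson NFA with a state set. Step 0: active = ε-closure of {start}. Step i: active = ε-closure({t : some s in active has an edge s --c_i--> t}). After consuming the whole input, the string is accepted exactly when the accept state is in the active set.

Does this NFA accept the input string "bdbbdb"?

initial (ε-close {0}): {0,1,2}
'b' @ 1: {3,4}
'd' @ 2: {5,6,8,10}
'b' @ 3: {1,2,7,9,11}  (accept∈set)
'b' @ 4: {3,4}
'd' @ 5: {5,6,8,10}
'b' @ 6: {1,2,7,9,11}  (accept∈set)
after full input: {1,2,7,9,11}  (accept=1 in)

Answer: ACCEPT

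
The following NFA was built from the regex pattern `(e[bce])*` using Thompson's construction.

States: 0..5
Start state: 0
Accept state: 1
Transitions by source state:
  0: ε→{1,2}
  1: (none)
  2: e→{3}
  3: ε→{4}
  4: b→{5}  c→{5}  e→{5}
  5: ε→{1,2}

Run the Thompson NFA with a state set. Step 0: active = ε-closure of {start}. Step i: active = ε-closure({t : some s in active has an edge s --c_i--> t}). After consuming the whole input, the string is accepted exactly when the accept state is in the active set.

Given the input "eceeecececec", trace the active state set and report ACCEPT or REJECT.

S₀ = ε-closure({0}) = {0,1,2}
'e' @ 1: {3,4}
'c' @ 2: {1,2,5}  [accepting]
'e' @ 3: {3,4}
'e' @ 4: {1,2,5}  [accepting]
'e' @ 5: {3,4}
'c' @ 6: {1,2,5}  [accepting]
'e' @ 7: {3,4}
'c' @ 8: {1,2,5}  [accepting]
'e' @ 9: {3,4}
'c' @ 10: {1,2,5}  [accepting]
'e' @ 11: {3,4}
'c' @ 12: {1,2,5}  [accepting]
final: {1,2,5}; accept 1 in set

Answer: ACCEPT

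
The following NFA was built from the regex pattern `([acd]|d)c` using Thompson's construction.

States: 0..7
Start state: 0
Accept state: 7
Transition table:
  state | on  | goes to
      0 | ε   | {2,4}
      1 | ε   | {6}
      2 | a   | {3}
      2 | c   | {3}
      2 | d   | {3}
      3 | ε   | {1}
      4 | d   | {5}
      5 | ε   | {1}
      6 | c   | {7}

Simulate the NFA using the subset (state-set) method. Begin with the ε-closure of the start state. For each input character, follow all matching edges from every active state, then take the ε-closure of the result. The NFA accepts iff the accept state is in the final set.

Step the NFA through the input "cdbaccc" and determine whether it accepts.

Answer: REJECT

Trace:
start: ε-closure({0}) = {0,2,4}
'c' @ 1: {1,3,6}
'd' @ 2: {}  — no active states
rest 'baccc' ignored (set empty)
final: {}; accept 7 not in set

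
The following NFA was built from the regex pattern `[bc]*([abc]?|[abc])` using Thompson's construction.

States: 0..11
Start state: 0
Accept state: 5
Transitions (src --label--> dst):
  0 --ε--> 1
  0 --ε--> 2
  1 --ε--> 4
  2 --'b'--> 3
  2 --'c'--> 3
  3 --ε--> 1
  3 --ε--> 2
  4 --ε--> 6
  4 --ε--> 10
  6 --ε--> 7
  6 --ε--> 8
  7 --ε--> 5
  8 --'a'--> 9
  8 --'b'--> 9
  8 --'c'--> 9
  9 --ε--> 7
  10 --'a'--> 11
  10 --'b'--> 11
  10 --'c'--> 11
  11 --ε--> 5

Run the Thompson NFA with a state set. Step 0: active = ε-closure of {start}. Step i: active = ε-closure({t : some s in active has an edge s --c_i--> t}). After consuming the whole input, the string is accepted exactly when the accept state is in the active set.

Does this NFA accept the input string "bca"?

Answer: ACCEPT

Derivation:
S₀ = ε-closure({0}) = {0,1,2,4,5,6,7,8,10}
'b' @ 1: {1,2,3,4,5,6,7,8,9,10,11}  [accepting]
'c' @ 2: {1,2,3,4,5,6,7,8,9,10,11}  [accepting]
'a' @ 3: {5,7,9,11}  [accepting]
end set {5,7,9,11} — state 5 in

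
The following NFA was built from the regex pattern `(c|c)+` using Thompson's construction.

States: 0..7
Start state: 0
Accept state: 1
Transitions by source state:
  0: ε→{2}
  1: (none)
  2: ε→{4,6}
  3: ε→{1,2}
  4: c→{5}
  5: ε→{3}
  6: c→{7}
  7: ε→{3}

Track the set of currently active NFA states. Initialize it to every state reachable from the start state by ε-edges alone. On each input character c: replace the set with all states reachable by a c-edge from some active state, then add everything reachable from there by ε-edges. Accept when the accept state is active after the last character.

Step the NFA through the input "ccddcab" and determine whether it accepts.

Answer: REJECT

Steps:
S₀ = ε-closure({0}) = {0,2,4,6}
'c' @ 1: {1,2,3,4,5,6,7}  (accept∈set)
'c' @ 2: {1,2,3,4,5,6,7}  (accept∈set)
'd' @ 3: {}  — no active states
rest 'dcab' ignored (set empty)
after full input: {}  (accept=1 not in)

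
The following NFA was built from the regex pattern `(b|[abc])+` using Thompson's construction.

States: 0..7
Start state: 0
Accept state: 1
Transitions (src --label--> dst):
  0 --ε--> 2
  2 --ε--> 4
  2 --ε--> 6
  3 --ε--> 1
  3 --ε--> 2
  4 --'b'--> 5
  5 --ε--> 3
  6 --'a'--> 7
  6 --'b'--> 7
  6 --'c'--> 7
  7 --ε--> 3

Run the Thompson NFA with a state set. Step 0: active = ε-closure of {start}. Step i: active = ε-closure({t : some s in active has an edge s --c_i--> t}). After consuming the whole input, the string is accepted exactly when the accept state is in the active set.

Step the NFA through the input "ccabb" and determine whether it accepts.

Answer: ACCEPT

Trace:
initial (ε-close {0}): {0,2,4,6}
'c' @ 1: {1,2,3,4,6,7}  [accepting]
'c' @ 2: {1,2,3,4,6,7}  [accepting]
'a' @ 3: {1,2,3,4,6,7}  [accepting]
'b' @ 4: {1,2,3,4,5,6,7}  [accepting]
'b' @ 5: {1,2,3,4,5,6,7}  [accepting]
after full input: {1,2,3,4,5,6,7}  (accept=1 in)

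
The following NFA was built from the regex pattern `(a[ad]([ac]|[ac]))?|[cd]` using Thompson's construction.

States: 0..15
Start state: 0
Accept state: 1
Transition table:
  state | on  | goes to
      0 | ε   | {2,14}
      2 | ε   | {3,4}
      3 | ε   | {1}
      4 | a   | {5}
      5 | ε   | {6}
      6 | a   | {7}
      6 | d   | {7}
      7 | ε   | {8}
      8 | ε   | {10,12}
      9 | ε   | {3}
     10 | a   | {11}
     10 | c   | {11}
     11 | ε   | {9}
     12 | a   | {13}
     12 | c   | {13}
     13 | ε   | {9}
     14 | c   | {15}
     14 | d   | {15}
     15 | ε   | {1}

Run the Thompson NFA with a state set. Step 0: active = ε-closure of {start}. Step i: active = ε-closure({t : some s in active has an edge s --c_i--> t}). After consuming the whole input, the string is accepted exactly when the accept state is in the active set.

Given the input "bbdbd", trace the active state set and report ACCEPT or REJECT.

Answer: REJECT

Trace:
start: ε-closure({0}) = {0,1,2,3,4,14}
'b' @ 1: {}  — state set empty
rest 'bdbd' ignored (set empty)
end set {} — state 1 not in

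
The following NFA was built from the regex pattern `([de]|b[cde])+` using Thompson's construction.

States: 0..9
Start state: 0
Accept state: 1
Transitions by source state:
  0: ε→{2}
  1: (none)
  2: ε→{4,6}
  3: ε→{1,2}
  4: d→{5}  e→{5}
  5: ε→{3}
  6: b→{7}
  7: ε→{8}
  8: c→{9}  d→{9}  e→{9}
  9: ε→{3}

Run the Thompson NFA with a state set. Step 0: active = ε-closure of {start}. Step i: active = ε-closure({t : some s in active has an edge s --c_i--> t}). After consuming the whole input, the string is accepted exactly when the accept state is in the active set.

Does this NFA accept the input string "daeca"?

start: ε-closure({0}) = {0,2,4,6}
'd' @ 1: {1,2,3,4,5,6}  ✓accept
'a' @ 2: {}  — dead — no transitions
rest 'eca' ignored (set empty)
final: {}; accept 1 not in set

Answer: REJECT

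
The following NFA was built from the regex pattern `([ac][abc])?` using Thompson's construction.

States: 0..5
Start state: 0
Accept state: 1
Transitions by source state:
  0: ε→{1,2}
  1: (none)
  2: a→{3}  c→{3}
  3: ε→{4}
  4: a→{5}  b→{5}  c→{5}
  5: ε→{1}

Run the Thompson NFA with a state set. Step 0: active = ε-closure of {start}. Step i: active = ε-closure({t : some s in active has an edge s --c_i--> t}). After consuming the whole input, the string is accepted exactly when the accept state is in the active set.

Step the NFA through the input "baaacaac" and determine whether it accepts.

S₀ = ε-closure({0}) = {0,1,2}
'b' @ 1: {}  — dead — no transitions
rest 'aaacaac' ignored (set empty)
end set {} — state 1 not in

Answer: REJECT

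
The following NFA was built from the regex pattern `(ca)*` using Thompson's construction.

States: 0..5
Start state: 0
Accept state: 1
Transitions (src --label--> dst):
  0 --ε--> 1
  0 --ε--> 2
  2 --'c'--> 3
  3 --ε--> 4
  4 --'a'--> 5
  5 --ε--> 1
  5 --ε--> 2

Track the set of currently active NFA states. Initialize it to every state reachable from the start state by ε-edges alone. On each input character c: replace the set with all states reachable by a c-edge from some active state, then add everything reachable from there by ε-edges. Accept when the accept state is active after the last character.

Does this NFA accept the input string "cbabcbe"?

Answer: REJECT

Derivation:
initial (ε-close {0}): {0,1,2}
'c' @ 1: {3,4}
'b' @ 2: {}  — dead — no transitions
rest 'abcbe' ignored (set empty)
after full input: {}  (accept=1 not in)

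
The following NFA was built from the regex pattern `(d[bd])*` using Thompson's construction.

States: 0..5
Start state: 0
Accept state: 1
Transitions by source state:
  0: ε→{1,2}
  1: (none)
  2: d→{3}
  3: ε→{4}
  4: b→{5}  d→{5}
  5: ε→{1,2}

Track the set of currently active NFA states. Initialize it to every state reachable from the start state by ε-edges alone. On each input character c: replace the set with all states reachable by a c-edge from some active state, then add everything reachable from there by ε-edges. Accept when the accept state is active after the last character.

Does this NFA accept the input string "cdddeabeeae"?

start: ε-closure({0}) = {0,1,2}
'c' @ 1: {}  — no active states
rest 'dddeabeeae' ignored (set empty)
end set {} — state 1 not in

Answer: REJECT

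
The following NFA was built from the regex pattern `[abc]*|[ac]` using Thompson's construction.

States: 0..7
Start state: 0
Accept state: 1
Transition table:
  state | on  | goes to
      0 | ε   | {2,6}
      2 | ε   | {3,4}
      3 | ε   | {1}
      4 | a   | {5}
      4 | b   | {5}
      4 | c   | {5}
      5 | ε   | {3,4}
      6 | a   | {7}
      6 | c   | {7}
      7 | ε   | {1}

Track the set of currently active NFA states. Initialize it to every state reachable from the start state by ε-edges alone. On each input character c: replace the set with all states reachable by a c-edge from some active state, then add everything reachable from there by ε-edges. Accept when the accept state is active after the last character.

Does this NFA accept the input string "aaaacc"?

Answer: ACCEPT

Steps:
S₀ = ε-closure({0}) = {0,1,2,3,4,6}
'a' @ 1: {1,3,4,5,7}  ✓accept
'a' @ 2: {1,3,4,5}  ✓accept
'a' @ 3: {1,3,4,5}  ✓accept
'a' @ 4: {1,3,4,5}  ✓accept
'c' @ 5: {1,3,4,5}  ✓accept
'c' @ 6: {1,3,4,5}  ✓accept
final: {1,3,4,5}; accept 1 in set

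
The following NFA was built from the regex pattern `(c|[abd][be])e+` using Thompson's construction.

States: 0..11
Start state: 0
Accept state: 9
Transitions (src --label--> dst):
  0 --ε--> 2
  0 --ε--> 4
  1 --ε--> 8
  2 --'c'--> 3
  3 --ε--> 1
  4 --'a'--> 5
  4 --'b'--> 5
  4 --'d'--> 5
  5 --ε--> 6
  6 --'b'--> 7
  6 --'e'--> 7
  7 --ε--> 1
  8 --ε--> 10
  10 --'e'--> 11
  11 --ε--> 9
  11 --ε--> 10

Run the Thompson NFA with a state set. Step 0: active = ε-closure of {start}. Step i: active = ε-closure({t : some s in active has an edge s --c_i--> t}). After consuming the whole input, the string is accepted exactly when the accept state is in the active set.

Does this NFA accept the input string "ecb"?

initial (ε-close {0}): {0,2,4}
'e' @ 1: {}  — dead — no transitions
rest 'cb' ignored (set empty)
end set {} — state 9 not in

Answer: REJECT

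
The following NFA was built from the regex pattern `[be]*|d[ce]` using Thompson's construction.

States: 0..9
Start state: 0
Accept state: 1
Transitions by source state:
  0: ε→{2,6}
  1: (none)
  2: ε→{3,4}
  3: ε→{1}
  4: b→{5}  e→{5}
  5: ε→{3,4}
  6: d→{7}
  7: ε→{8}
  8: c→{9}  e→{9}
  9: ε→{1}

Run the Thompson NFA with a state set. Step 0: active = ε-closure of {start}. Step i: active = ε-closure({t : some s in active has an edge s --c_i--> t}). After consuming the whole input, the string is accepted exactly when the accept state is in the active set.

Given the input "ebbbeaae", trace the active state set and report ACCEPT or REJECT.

Answer: REJECT

Steps:
start: ε-closure({0}) = {0,1,2,3,4,6}
'e' @ 1: {1,3,4,5}  (accept∈set)
'b' @ 2: {1,3,4,5}  (accept∈set)
'b' @ 3: {1,3,4,5}  (accept∈set)
'b' @ 4: {1,3,4,5}  (accept∈set)
'e' @ 5: {1,3,4,5}  (accept∈set)
'a' @ 6: {}  — dead — no transitions
rest 'ae' ignored (set empty)
end set {} — state 1 not in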